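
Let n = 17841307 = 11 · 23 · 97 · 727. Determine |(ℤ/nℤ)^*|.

15333120

φ(17841307) = 17841307 · (1 − 1/11) · (1 − 1/23) · (1 − 1/97) · (1 − 1/727)
       = 17841307 · 15333120/17841307 = 15333120.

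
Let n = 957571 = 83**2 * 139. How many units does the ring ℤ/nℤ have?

939228

φ(83^2) = 83^2 − 83^1 = 6889 − 83 = 6806.
φ(139) = 139 − 1 = 138.
Multiply: 6806 · 138 = 939228.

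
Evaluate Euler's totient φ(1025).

800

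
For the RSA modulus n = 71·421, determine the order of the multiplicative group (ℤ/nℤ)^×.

29400

φ(n) = (p − 1)(q − 1) = (71−1)(421−1) = 70·420 = 29400.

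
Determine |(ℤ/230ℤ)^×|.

Factor 230: 230 = 2 × 5 × 23.
φ(2) = 2 − 1 = 1.
φ(5) = 5 − 1 = 4.
φ(23) = 23 − 1 = 22.
Multiply: 1 · 4 · 22 = 88.

88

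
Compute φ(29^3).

23548

φ(24389) = 24389 · (1 − 1/29)
       = 24389 · 28/29 = 23548.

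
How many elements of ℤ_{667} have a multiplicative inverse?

First factor: 667 = 23 · 29.
φ(23) = 23 − 1 = 22.
φ(29) = 29 − 1 = 28.
Multiply: 22 · 28 = 616.

616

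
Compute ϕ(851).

792

First factor: 851 = 23 · 37.
φ(851) = 851 · (1 − 1/23) · (1 − 1/37)
       = 851 · 792/851 = 792.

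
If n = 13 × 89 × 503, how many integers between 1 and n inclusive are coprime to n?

530112

φ(13) = 13 − 1 = 12.
φ(89) = 89 − 1 = 88.
φ(503) = 503 − 1 = 502.
φ(581971) = 12 × 88 × 502 = 530112.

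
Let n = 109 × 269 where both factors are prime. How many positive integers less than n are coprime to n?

28944

φ(109) = 109 − 1 = 108.
φ(269) = 269 − 1 = 268.
Since φ is multiplicative, φ(29321) = 108 · 268 = 28944.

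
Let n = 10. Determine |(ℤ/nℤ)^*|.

4

10 = 2 · 5.
φ(2) = 2 − 1 = 1.
φ(5) = 5 − 1 = 4.
Since φ is multiplicative, φ(10) = 1 · 4 = 4.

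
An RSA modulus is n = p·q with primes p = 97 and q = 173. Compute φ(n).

16512

φ(16781) = 16781 · (1 − 1/97) · (1 − 1/173)
       = 16781 · 16512/16781 = 16512.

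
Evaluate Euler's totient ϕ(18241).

Factor 18241: 18241 = 17 · 29 · 37.
φ(17) = 17 − 1 = 16.
φ(29) = 29 − 1 = 28.
φ(37) = 37 − 1 = 36.
φ(18241) = 16 × 28 × 36 = 16128.

16128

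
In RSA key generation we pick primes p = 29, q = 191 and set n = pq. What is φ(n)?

5320

φ(pq) = (p−1)(q−1) = 28 · 190 = 5320.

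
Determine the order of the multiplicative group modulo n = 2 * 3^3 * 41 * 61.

43200

φ(135054) = 135054 · (1 − 1/2) · (1 − 1/3) · (1 − 1/41) · (1 − 1/61)
       = 135054 · 4800/15006 = 43200.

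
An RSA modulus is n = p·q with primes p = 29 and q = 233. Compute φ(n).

φ(6757) = 6757 · (1 − 1/29) · (1 − 1/233)
       = 6757 · 6496/6757 = 6496.

6496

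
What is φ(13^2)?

φ(13^2) = 13^1·(13−1) = 13·12 = 156.

156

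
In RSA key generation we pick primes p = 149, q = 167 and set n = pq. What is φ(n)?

24568

φ(pq) = (p−1)(q−1) = 148 · 166 = 24568.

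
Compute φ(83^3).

φ(83^3) = 83^2·(83−1) = 6889·82 = 564898.

564898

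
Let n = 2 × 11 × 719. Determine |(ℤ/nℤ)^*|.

φ(2) = 2 − 1 = 1.
φ(11) = 11 − 1 = 10.
φ(719) = 719 − 1 = 718.
φ(15818) = 1 × 10 × 718 = 7180.

7180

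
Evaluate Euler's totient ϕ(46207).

36960

Prime factorization: 46207 = 7^2 * 23 * 41.
φ(46207) = 46207 · (1 − 1/7) · (1 − 1/23) · (1 − 1/41)
       = 46207 · 5280/6601 = 36960.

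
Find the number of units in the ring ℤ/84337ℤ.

Factor 84337: 84337 = 11**2 · 17 · 41.
φ(11^2) = 11^1·(11−1) = 11·10 = 110.
φ(17) = 17 − 1 = 16.
φ(41) = 41 − 1 = 40.
Since φ is multiplicative, φ(84337) = 110 · 16 · 40 = 70400.

70400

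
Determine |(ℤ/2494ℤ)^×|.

First factor: 2494 = 2 × 29 × 43.
φ(2) = 2 − 1 = 1.
φ(29) = 29 − 1 = 28.
φ(43) = 43 − 1 = 42.
Since φ is multiplicative, φ(2494) = 1 · 28 · 42 = 1176.

1176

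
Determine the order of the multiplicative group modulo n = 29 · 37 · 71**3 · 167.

59045031360

φ(64134430001) = 64134430001 · (1 − 1/29) · (1 − 1/37) · (1 − 1/71) · (1 − 1/167)
       = 64134430001 · 11712960/12722561 = 59045031360.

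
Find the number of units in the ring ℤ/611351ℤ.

611351 = 13 × 31 × 37 × 41.
φ(13) = 13 − 1 = 12.
φ(31) = 31 − 1 = 30.
φ(37) = 37 − 1 = 36.
φ(41) = 41 − 1 = 40.
Multiply: 12 · 30 · 36 · 40 = 518400.

518400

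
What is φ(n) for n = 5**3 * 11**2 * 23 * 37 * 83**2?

φ(88670902375) = 88670902375 · (1 − 1/5) · (1 − 1/11) · (1 − 1/23) · (1 − 1/37) · (1 − 1/83)
       = 88670902375 · 2597760/3884815 = 59293872000.

59293872000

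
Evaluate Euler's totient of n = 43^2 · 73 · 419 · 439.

23806778688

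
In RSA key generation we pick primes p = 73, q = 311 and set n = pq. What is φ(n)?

φ(73) = 73 − 1 = 72.
φ(311) = 311 − 1 = 310.
φ(22703) = 72 × 310 = 22320.

22320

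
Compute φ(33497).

30240

33497 = 19 · 41 · 43.
φ(33497) = 33497 · (1 − 1/19) · (1 − 1/41) · (1 − 1/43)
       = 33497 · 30240/33497 = 30240.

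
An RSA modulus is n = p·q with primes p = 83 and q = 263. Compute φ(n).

21484

For distinct primes, φ(pq) = (p−1)(q−1) = 82 × 262 = 21484.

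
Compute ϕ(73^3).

φ(73^3) = 73^2·(73−1) = 5329·72 = 383688.

383688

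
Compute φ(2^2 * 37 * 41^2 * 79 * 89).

810501120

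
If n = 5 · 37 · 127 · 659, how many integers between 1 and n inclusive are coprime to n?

φ(5) = 5 − 1 = 4.
φ(37) = 37 − 1 = 36.
φ(127) = 127 − 1 = 126.
φ(659) = 659 − 1 = 658.
Multiply: 4 · 36 · 126 · 658 = 11938752.

11938752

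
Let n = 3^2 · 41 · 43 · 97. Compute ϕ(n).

φ(1539099) = 1539099 · (1 − 1/3) · (1 − 1/41) · (1 − 1/43) · (1 − 1/97)
       = 1539099 · 322560/513033 = 967680.

967680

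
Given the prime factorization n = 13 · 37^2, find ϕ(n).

15984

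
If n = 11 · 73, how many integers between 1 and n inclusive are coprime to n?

φ(803) = 803 · (1 − 1/11) · (1 − 1/73)
       = 803 · 720/803 = 720.

720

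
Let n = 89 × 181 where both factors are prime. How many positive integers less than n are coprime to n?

For distinct primes, φ(pq) = (p−1)(q−1) = 88 × 180 = 15840.

15840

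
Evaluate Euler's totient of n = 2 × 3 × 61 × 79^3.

58415760

φ(180452274) = 180452274 · (1 − 1/2) · (1 − 1/3) · (1 − 1/61) · (1 − 1/79)
       = 180452274 · 9360/28914 = 58415760.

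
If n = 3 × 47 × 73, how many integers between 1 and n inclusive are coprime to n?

6624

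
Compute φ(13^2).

φ(169) = 169 · (1 − 1/13)
       = 169 · 12/13 = 156.

156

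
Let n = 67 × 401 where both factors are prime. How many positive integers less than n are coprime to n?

26400

φ(67) = 67 − 1 = 66.
φ(401) = 401 − 1 = 400.
Multiply: 66 · 400 = 26400.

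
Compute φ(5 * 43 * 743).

φ(5) = 5 − 1 = 4.
φ(43) = 43 − 1 = 42.
φ(743) = 743 − 1 = 742.
φ(159745) = 4 × 42 × 742 = 124656.

124656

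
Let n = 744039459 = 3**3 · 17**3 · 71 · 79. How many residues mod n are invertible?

454446720

φ(3^3) = 3^3 − 3^2 = 27 − 9 = 18.
φ(17^3) = 17^3 − 17^2 = 4913 − 289 = 4624.
φ(71) = 71 − 1 = 70.
φ(79) = 79 − 1 = 78.
φ(744039459) = 18 × 4624 × 70 × 78 = 454446720.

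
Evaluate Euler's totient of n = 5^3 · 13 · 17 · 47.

φ(5^3) = 5^2·(5−1) = 25·4 = 100.
φ(13) = 13 − 1 = 12.
φ(17) = 17 − 1 = 16.
φ(47) = 47 − 1 = 46.
Since φ is multiplicative, φ(1298375) = 100 · 12 · 16 · 46 = 883200.

883200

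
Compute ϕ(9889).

Prime factorization: 9889 = 11 * 29 * 31.
φ(11) = 11 − 1 = 10.
φ(29) = 29 − 1 = 28.
φ(31) = 31 − 1 = 30.
Since φ is multiplicative, φ(9889) = 10 · 28 · 30 = 8400.

8400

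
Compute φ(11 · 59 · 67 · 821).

31389600

φ(11) = 11 − 1 = 10.
φ(59) = 59 − 1 = 58.
φ(67) = 67 − 1 = 66.
φ(821) = 821 − 1 = 820.
Since φ is multiplicative, φ(35699543) = 10 · 58 · 66 · 820 = 31389600.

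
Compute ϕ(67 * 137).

8976

φ(9179) = 9179 · (1 − 1/67) · (1 − 1/137)
       = 9179 · 8976/9179 = 8976.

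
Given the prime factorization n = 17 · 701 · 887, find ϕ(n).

9923200

φ(17) = 17 − 1 = 16.
φ(701) = 701 − 1 = 700.
φ(887) = 887 − 1 = 886.
Multiply: 16 · 700 · 886 = 9923200.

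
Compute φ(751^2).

563250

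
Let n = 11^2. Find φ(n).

110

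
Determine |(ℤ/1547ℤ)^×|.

1152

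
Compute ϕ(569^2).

323192

φ(323761) = 323761 · (1 − 1/569)
       = 323761 · 568/569 = 323192.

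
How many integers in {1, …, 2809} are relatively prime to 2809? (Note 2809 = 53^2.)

2756

φ(2809) = 2809 · (1 − 1/53)
       = 2809 · 52/53 = 2756.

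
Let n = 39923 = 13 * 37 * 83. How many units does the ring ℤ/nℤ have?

φ(13) = 13 − 1 = 12.
φ(37) = 37 − 1 = 36.
φ(83) = 83 − 1 = 82.
Multiply: 12 · 36 · 82 = 35424.

35424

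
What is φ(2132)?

960

Factor 2132: 2132 = 2^2 * 13 * 41.
φ(2^2) = 2^1·(2−1) = 2·1 = 2.
φ(13) = 13 − 1 = 12.
φ(41) = 41 − 1 = 40.
Multiply: 2 · 12 · 40 = 960.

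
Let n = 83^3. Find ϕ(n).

564898

φ(83^3) = 83^3 − 83^2 = 571787 − 6889 = 564898.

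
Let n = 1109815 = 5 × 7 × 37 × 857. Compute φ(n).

φ(1109815) = 1109815 · (1 − 1/5) · (1 − 1/7) · (1 − 1/37) · (1 − 1/857)
       = 1109815 · 739584/1109815 = 739584.

739584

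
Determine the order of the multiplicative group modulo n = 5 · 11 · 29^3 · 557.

φ(5) = 5 − 1 = 4.
φ(11) = 11 − 1 = 10.
φ(29^3) = 29^3 − 29^2 = 24389 − 841 = 23548.
φ(557) = 557 − 1 = 556.
Multiply: 4 · 10 · 23548 · 556 = 523707520.

523707520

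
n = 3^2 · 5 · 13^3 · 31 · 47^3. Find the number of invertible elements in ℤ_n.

φ(318198287745) = 318198287745 · (1 − 1/3) · (1 − 1/5) · (1 − 1/13) · (1 − 1/31) · (1 − 1/47)
       = 318198287745 · 132480/284115 = 148372698240.

148372698240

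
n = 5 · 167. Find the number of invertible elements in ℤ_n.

φ(835) = 835 · (1 − 1/5) · (1 − 1/167)
       = 835 · 664/835 = 664.

664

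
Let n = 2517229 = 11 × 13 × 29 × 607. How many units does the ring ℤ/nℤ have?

φ(2517229) = 2517229 · (1 − 1/11) · (1 − 1/13) · (1 − 1/29) · (1 − 1/607)
       = 2517229 · 2036160/2517229 = 2036160.

2036160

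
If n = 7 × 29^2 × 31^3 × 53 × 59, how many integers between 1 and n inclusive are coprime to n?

423626636160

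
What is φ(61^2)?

3660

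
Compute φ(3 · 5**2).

40

φ(3) = 3 − 1 = 2.
φ(5^2) = 5^2 − 5^1 = 25 − 5 = 20.
Since φ is multiplicative, φ(75) = 2 · 20 = 40.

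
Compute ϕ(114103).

96800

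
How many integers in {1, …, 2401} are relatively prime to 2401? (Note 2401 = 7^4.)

2058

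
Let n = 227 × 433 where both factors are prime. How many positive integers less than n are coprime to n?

97632

φ(227) = 227 − 1 = 226.
φ(433) = 433 − 1 = 432.
φ(98291) = 226 × 432 = 97632.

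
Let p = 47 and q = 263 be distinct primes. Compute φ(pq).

12052

φ(pq) = (p−1)(q−1) = 46 · 262 = 12052.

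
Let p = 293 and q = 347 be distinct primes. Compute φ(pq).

101032

φ(n) = (p − 1)(q − 1) = (293−1)(347−1) = 292·346 = 101032.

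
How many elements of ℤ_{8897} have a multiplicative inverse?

7200

Factor 8897: 8897 = 7 * 31 * 41.
φ(7) = 7 − 1 = 6.
φ(31) = 31 − 1 = 30.
φ(41) = 41 − 1 = 40.
Multiply: 6 · 30 · 40 = 7200.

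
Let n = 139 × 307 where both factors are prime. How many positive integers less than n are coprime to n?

φ(n) = (p − 1)(q − 1) = (139−1)(307−1) = 138·306 = 42228.

42228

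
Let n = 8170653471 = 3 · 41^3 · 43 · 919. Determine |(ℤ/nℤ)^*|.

5185010880

φ(8170653471) = 8170653471 · (1 − 1/3) · (1 − 1/41) · (1 − 1/43) · (1 − 1/919)
       = 8170653471 · 3084480/4860591 = 5185010880.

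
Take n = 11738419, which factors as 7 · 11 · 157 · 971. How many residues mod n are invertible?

φ(7) = 7 − 1 = 6.
φ(11) = 11 − 1 = 10.
φ(157) = 157 − 1 = 156.
φ(971) = 971 − 1 = 970.
φ(11738419) = 6 × 10 × 156 × 970 = 9079200.

9079200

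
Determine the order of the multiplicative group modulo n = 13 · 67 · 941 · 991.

φ(812234501) = 812234501 · (1 − 1/13) · (1 − 1/67) · (1 − 1/941) · (1 − 1/991)
       = 812234501 · 737035200/812234501 = 737035200.

737035200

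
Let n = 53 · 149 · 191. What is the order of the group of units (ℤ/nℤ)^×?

φ(1508327) = 1508327 · (1 − 1/53) · (1 − 1/149) · (1 − 1/191)
       = 1508327 · 1462240/1508327 = 1462240.

1462240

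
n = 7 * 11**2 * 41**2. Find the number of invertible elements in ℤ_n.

φ(1423807) = 1423807 · (1 − 1/7) · (1 − 1/11) · (1 − 1/41)
       = 1423807 · 2400/3157 = 1082400.

1082400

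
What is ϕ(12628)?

4800

First factor: 12628 = 2^2 × 7 × 11 × 41.
φ(12628) = 12628 · (1 − 1/2) · (1 − 1/7) · (1 − 1/11) · (1 − 1/41)
       = 12628 · 2400/6314 = 4800.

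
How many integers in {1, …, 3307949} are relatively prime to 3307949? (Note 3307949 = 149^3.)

3285748

φ(149^3) = 149^3 − 149^2 = 3307949 − 22201 = 3285748.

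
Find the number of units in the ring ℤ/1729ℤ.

Factor 1729: 1729 = 7 · 13 · 19.
φ(7) = 7 − 1 = 6.
φ(13) = 13 − 1 = 12.
φ(19) = 19 − 1 = 18.
Multiply: 6 · 12 · 18 = 1296.

1296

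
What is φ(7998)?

2520

First factor: 7998 = 2 · 3 · 31 · 43.
φ(7998) = 7998 · (1 − 1/2) · (1 − 1/3) · (1 − 1/31) · (1 − 1/43)
       = 7998 · 2520/7998 = 2520.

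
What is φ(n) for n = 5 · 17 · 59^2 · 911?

199297280

φ(269551235) = 269551235 · (1 − 1/5) · (1 − 1/17) · (1 − 1/59) · (1 − 1/911)
       = 269551235 · 3377920/4568665 = 199297280.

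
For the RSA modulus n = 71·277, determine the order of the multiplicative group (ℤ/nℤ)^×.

19320

φ(n) = (p − 1)(q − 1) = (71−1)(277−1) = 70·276 = 19320.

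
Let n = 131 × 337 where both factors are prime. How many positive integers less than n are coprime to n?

φ(pq) = (p−1)(q−1) = 130 · 336 = 43680.

43680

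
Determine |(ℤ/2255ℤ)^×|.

2255 = 5 · 11 · 41.
φ(2255) = 2255 · (1 − 1/5) · (1 − 1/11) · (1 − 1/41)
       = 2255 · 1600/2255 = 1600.

1600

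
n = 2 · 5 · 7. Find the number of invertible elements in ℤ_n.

φ(70) = 70 · (1 − 1/2) · (1 − 1/5) · (1 − 1/7)
       = 70 · 24/70 = 24.

24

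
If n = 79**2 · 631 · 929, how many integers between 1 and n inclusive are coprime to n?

3602551680

φ(79^2) = 79^2 − 79^1 = 6241 − 79 = 6162.
φ(631) = 631 − 1 = 630.
φ(929) = 929 − 1 = 928.
φ(3658467959) = 6162 × 630 × 928 = 3602551680.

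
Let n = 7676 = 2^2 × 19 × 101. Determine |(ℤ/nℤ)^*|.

3600

φ(2^2) = 2^2 − 2^1 = 4 − 2 = 2.
φ(19) = 19 − 1 = 18.
φ(101) = 101 − 1 = 100.
φ(7676) = 2 × 18 × 100 = 3600.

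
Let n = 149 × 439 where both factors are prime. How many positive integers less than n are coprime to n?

64824

φ(149) = 149 − 1 = 148.
φ(439) = 439 − 1 = 438.
Since φ is multiplicative, φ(65411) = 148 · 438 = 64824.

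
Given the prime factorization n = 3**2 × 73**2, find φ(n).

φ(47961) = 47961 · (1 − 1/3) · (1 − 1/73)
       = 47961 · 144/219 = 31536.

31536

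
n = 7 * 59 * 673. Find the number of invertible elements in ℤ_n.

233856

φ(277949) = 277949 · (1 − 1/7) · (1 − 1/59) · (1 − 1/673)
       = 277949 · 233856/277949 = 233856.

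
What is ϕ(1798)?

Prime factorization: 1798 = 2 × 29 × 31.
φ(2) = 2 − 1 = 1.
φ(29) = 29 − 1 = 28.
φ(31) = 31 − 1 = 30.
Since φ is multiplicative, φ(1798) = 1 · 28 · 30 = 840.

840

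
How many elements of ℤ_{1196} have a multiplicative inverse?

First factor: 1196 = 2^2 * 13 * 23.
φ(2^2) = 2^2 − 2^1 = 4 − 2 = 2.
φ(13) = 13 − 1 = 12.
φ(23) = 23 − 1 = 22.
Multiply: 2 · 12 · 22 = 528.

528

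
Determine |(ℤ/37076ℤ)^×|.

Prime factorization: 37076 = 2^2 × 13 × 23 × 31.
φ(2^2) = 2^1·(2−1) = 2·1 = 2.
φ(13) = 13 − 1 = 12.
φ(23) = 23 − 1 = 22.
φ(31) = 31 − 1 = 30.
Multiply: 2 · 12 · 22 · 30 = 15840.

15840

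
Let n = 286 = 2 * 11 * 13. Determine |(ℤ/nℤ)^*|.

φ(286) = 286 · (1 − 1/2) · (1 − 1/11) · (1 − 1/13)
       = 286 · 120/286 = 120.

120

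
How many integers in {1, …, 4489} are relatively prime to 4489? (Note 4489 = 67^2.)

φ(67^2) = 67^1·(67−1) = 67·66 = 4422.

4422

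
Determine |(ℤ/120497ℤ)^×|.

102960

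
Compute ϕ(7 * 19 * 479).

φ(63707) = 63707 · (1 − 1/7) · (1 − 1/19) · (1 − 1/479)
       = 63707 · 51624/63707 = 51624.

51624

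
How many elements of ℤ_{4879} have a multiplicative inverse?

3840

4879 = 7 · 17 · 41.
φ(7) = 7 − 1 = 6.
φ(17) = 17 − 1 = 16.
φ(41) = 41 − 1 = 40.
Multiply: 6 · 16 · 40 = 3840.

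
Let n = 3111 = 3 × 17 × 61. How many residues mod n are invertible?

φ(3111) = 3111 · (1 − 1/3) · (1 − 1/17) · (1 − 1/61)
       = 3111 · 1920/3111 = 1920.

1920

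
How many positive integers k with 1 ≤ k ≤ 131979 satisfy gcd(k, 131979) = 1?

80640

Prime factorization: 131979 = 3 · 29 · 37 · 41.
φ(131979) = 131979 · (1 − 1/3) · (1 − 1/29) · (1 − 1/37) · (1 − 1/41)
       = 131979 · 80640/131979 = 80640.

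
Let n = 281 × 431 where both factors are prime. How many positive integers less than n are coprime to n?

120400

For distinct primes, φ(pq) = (p−1)(q−1) = 280 × 430 = 120400.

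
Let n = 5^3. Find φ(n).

φ(5^3) = 5^2·(5−1) = 25·4 = 100.

100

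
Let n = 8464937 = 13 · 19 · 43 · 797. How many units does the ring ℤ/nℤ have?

7221312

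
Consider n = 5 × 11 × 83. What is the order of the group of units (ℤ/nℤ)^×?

3280

φ(4565) = 4565 · (1 − 1/5) · (1 − 1/11) · (1 − 1/83)
       = 4565 · 3280/4565 = 3280.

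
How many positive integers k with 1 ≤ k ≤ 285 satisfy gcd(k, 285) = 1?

144

Prime factorization: 285 = 3 · 5 · 19.
φ(3) = 3 − 1 = 2.
φ(5) = 5 − 1 = 4.
φ(19) = 19 − 1 = 18.
Multiply: 2 · 4 · 18 = 144.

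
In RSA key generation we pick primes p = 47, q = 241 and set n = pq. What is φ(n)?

11040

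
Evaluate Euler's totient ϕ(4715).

Factor 4715: 4715 = 5 * 23 * 41.
φ(4715) = 4715 · (1 − 1/5) · (1 − 1/23) · (1 − 1/41)
       = 4715 · 3520/4715 = 3520.

3520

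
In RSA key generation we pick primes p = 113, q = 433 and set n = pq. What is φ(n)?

For distinct primes, φ(pq) = (p−1)(q−1) = 112 × 432 = 48384.

48384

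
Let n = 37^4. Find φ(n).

1823508

φ(37^4) = 37^3·(37−1) = 50653·36 = 1823508.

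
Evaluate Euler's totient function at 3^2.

φ(9) = 9 · (1 − 1/3)
       = 9 · 2/3 = 6.

6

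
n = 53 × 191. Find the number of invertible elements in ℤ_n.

9880

φ(53) = 53 − 1 = 52.
φ(191) = 191 − 1 = 190.
φ(10123) = 52 × 190 = 9880.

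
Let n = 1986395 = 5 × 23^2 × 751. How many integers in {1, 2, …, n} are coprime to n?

φ(1986395) = 1986395 · (1 − 1/5) · (1 − 1/23) · (1 − 1/751)
       = 1986395 · 66000/86365 = 1518000.

1518000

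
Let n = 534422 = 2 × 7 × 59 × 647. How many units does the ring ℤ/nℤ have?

224808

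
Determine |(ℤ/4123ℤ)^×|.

3240

First factor: 4123 = 7 · 19 · 31.
φ(4123) = 4123 · (1 − 1/7) · (1 − 1/19) · (1 − 1/31)
       = 4123 · 3240/4123 = 3240.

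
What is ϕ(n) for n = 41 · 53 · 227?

φ(493271) = 493271 · (1 − 1/41) · (1 − 1/53) · (1 − 1/227)
       = 493271 · 470080/493271 = 470080.

470080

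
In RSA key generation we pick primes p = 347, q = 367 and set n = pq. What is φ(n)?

For distinct primes, φ(pq) = (p−1)(q−1) = 346 × 366 = 126636.

126636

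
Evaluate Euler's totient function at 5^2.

φ(25) = 25 · (1 − 1/5)
       = 25 · 4/5 = 20.

20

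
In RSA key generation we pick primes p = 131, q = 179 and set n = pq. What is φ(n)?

φ(23449) = 23449 · (1 − 1/131) · (1 − 1/179)
       = 23449 · 23140/23449 = 23140.

23140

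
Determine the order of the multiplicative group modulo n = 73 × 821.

φ(73) = 73 − 1 = 72.
φ(821) = 821 − 1 = 820.
Multiply: 72 · 820 = 59040.

59040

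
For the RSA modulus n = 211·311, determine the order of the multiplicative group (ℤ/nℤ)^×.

φ(65621) = 65621 · (1 − 1/211) · (1 − 1/311)
       = 65621 · 65100/65621 = 65100.

65100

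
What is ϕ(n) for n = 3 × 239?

476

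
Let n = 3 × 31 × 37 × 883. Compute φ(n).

φ(3038403) = 3038403 · (1 − 1/3) · (1 − 1/31) · (1 − 1/37) · (1 − 1/883)
       = 3038403 · 1905120/3038403 = 1905120.

1905120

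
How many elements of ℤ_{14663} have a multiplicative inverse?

Factor 14663: 14663 = 11 * 31 * 43.
φ(11) = 11 − 1 = 10.
φ(31) = 31 − 1 = 30.
φ(43) = 43 − 1 = 42.
Multiply: 10 · 30 · 42 = 12600.

12600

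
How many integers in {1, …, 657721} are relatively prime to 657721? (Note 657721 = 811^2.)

656910

φ(657721) = 657721 · (1 − 1/811)
       = 657721 · 810/811 = 656910.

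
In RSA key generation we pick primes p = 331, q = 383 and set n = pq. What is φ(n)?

126060

For distinct primes, φ(pq) = (p−1)(q−1) = 330 × 382 = 126060.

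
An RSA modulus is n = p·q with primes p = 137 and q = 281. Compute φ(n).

38080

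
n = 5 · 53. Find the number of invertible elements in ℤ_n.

φ(5) = 5 − 1 = 4.
φ(53) = 53 − 1 = 52.
Since φ is multiplicative, φ(265) = 4 · 52 = 208.

208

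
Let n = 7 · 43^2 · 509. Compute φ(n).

5504688

φ(6587987) = 6587987 · (1 − 1/7) · (1 − 1/43) · (1 − 1/509)
       = 6587987 · 128016/153209 = 5504688.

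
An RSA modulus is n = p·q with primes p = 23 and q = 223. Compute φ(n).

4884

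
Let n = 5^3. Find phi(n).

100

φ(125) = 125 · (1 − 1/5)
       = 125 · 4/5 = 100.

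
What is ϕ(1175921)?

1175921 = 23 * 29 * 41 * 43.
φ(1175921) = 1175921 · (1 − 1/23) · (1 − 1/29) · (1 − 1/41) · (1 − 1/43)
       = 1175921 · 1034880/1175921 = 1034880.

1034880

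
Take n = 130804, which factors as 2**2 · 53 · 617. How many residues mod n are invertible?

φ(2^2) = 2^1·(2−1) = 2·1 = 2.
φ(53) = 53 − 1 = 52.
φ(617) = 617 − 1 = 616.
Since φ is multiplicative, φ(130804) = 2 · 52 · 616 = 64064.

64064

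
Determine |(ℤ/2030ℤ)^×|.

672

First factor: 2030 = 2 · 5 · 7 · 29.
φ(2) = 2 − 1 = 1.
φ(5) = 5 − 1 = 4.
φ(7) = 7 − 1 = 6.
φ(29) = 29 − 1 = 28.
φ(2030) = 1 × 4 × 6 × 28 = 672.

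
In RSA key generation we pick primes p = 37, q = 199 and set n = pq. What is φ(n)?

φ(7363) = 7363 · (1 − 1/37) · (1 − 1/199)
       = 7363 · 7128/7363 = 7128.

7128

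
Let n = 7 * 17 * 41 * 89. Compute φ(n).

φ(434231) = 434231 · (1 − 1/7) · (1 − 1/17) · (1 − 1/41) · (1 − 1/89)
       = 434231 · 337920/434231 = 337920.

337920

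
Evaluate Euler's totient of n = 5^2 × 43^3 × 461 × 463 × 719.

236995690377600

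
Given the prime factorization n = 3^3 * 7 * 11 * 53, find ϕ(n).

φ(3^3) = 3^3 − 3^2 = 27 − 9 = 18.
φ(7) = 7 − 1 = 6.
φ(11) = 11 − 1 = 10.
φ(53) = 53 − 1 = 52.
Since φ is multiplicative, φ(110187) = 18 · 6 · 10 · 52 = 56160.

56160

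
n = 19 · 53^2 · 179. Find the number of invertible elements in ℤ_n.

φ(9553409) = 9553409 · (1 − 1/19) · (1 − 1/53) · (1 − 1/179)
       = 9553409 · 166608/180253 = 8830224.

8830224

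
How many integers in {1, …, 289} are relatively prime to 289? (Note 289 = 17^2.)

272

φ(289) = 289 · (1 − 1/17)
       = 289 · 16/17 = 272.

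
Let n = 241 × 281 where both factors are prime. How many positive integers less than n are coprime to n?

67200

φ(67721) = 67721 · (1 − 1/241) · (1 − 1/281)
       = 67721 · 67200/67721 = 67200.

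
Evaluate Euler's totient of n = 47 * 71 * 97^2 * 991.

29684793600

φ(31115252503) = 31115252503 · (1 − 1/47) · (1 − 1/71) · (1 − 1/97) · (1 − 1/991)
       = 31115252503 · 306028800/320775799 = 29684793600.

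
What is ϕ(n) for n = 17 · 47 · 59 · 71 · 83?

φ(277801913) = 277801913 · (1 − 1/17) · (1 − 1/47) · (1 − 1/59) · (1 − 1/71) · (1 − 1/83)
       = 277801913 · 245029120/277801913 = 245029120.

245029120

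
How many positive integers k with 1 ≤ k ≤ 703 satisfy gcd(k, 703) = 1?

648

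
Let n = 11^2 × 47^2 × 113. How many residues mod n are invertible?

φ(11^2) = 11^1·(11−1) = 11·10 = 110.
φ(47^2) = 47^1·(47−1) = 47·46 = 2162.
φ(113) = 113 − 1 = 112.
Since φ is multiplicative, φ(30203657) = 110 · 2162 · 112 = 26635840.

26635840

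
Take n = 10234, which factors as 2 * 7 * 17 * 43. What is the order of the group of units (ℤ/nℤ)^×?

4032

φ(10234) = 10234 · (1 − 1/2) · (1 − 1/7) · (1 − 1/17) · (1 − 1/43)
       = 10234 · 4032/10234 = 4032.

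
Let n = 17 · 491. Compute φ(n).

7840

φ(8347) = 8347 · (1 − 1/17) · (1 − 1/491)
       = 8347 · 7840/8347 = 7840.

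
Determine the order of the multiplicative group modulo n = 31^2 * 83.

76260

φ(79763) = 79763 · (1 − 1/31) · (1 − 1/83)
       = 79763 · 2460/2573 = 76260.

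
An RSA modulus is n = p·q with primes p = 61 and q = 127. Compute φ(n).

For distinct primes, φ(pq) = (p−1)(q−1) = 60 × 126 = 7560.

7560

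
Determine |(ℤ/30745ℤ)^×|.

20160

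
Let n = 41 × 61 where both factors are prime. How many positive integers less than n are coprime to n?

2400

For distinct primes, φ(pq) = (p−1)(q−1) = 40 × 60 = 2400.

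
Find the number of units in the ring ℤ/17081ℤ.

15120

17081 = 19 × 29 × 31.
φ(19) = 19 − 1 = 18.
φ(29) = 29 − 1 = 28.
φ(31) = 31 − 1 = 30.
φ(17081) = 18 × 28 × 30 = 15120.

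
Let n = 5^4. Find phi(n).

φ(5^4) = 5^4 − 5^3 = 625 − 125 = 500.

500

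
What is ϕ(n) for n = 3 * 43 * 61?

φ(3) = 3 − 1 = 2.
φ(43) = 43 − 1 = 42.
φ(61) = 61 − 1 = 60.
Since φ is multiplicative, φ(7869) = 2 · 42 · 60 = 5040.

5040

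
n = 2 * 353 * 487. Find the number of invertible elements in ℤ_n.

171072

φ(343822) = 343822 · (1 − 1/2) · (1 − 1/353) · (1 − 1/487)
       = 343822 · 171072/343822 = 171072.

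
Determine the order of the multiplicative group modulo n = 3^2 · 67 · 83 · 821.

26627040

φ(41090229) = 41090229 · (1 − 1/3) · (1 − 1/67) · (1 − 1/83) · (1 − 1/821)
       = 41090229 · 8875680/13696743 = 26627040.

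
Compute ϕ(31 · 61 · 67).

φ(31) = 31 − 1 = 30.
φ(61) = 61 − 1 = 60.
φ(67) = 67 − 1 = 66.
φ(126697) = 30 × 60 × 66 = 118800.

118800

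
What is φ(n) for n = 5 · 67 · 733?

193248

φ(245555) = 245555 · (1 − 1/5) · (1 − 1/67) · (1 − 1/733)
       = 245555 · 193248/245555 = 193248.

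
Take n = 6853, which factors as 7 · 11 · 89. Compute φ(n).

φ(7) = 7 − 1 = 6.
φ(11) = 11 − 1 = 10.
φ(89) = 89 − 1 = 88.
Multiply: 6 · 10 · 88 = 5280.

5280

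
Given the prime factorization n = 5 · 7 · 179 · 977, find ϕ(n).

4169472

φ(6120905) = 6120905 · (1 − 1/5) · (1 − 1/7) · (1 − 1/179) · (1 − 1/977)
       = 6120905 · 4169472/6120905 = 4169472.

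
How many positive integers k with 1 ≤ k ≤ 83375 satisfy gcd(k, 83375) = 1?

61600

Factor 83375: 83375 = 5^3 · 23 · 29.
φ(83375) = 83375 · (1 − 1/5) · (1 − 1/23) · (1 − 1/29)
       = 83375 · 2464/3335 = 61600.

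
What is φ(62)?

First factor: 62 = 2 · 31.
φ(62) = 62 · (1 − 1/2) · (1 − 1/31)
       = 62 · 30/62 = 30.

30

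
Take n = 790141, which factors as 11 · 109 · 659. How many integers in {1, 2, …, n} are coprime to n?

φ(11) = 11 − 1 = 10.
φ(109) = 109 − 1 = 108.
φ(659) = 659 − 1 = 658.
Since φ is multiplicative, φ(790141) = 10 · 108 · 658 = 710640.

710640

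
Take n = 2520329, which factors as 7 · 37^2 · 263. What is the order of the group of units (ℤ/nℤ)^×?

φ(2520329) = 2520329 · (1 − 1/7) · (1 − 1/37) · (1 − 1/263)
       = 2520329 · 56592/68117 = 2093904.

2093904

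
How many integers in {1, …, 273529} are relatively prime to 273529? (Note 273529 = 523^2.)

273006

φ(523^2) = 523^1·(523−1) = 523·522 = 273006.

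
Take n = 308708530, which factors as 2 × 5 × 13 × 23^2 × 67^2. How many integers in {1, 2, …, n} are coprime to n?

107401536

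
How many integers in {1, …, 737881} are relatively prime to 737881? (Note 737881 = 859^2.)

737022

φ(859^2) = 859^2 − 859^1 = 737881 − 859 = 737022.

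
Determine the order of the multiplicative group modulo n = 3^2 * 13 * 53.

φ(6201) = 6201 · (1 − 1/3) · (1 − 1/13) · (1 − 1/53)
       = 6201 · 1248/2067 = 3744.

3744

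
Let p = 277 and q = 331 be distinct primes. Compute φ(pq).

91080

For distinct primes, φ(pq) = (p−1)(q−1) = 276 × 330 = 91080.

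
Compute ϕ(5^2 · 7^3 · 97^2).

54754560

φ(5^2) = 5^2 − 5^1 = 25 − 5 = 20.
φ(7^3) = 7^2·(7−1) = 49·6 = 294.
φ(97^2) = 97^2 − 97^1 = 9409 − 97 = 9312.
φ(80682175) = 20 × 294 × 9312 = 54754560.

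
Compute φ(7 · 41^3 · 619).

249325920

φ(7) = 7 − 1 = 6.
φ(41^3) = 41^3 − 41^2 = 68921 − 1681 = 67240.
φ(619) = 619 − 1 = 618.
Since φ is multiplicative, φ(298634693) = 6 · 67240 · 618 = 249325920.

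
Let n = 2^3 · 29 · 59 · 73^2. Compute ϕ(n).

34142976

φ(72943352) = 72943352 · (1 − 1/2) · (1 − 1/29) · (1 − 1/59) · (1 − 1/73)
       = 72943352 · 116928/249806 = 34142976.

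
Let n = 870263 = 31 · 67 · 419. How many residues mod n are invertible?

827640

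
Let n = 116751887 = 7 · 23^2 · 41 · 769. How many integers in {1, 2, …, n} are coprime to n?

93265920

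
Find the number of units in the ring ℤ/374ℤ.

374 = 2 * 11 * 17.
φ(2) = 2 − 1 = 1.
φ(11) = 11 − 1 = 10.
φ(17) = 17 − 1 = 16.
Multiply: 1 · 10 · 16 = 160.

160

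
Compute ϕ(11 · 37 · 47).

16560

φ(19129) = 19129 · (1 − 1/11) · (1 − 1/37) · (1 − 1/47)
       = 19129 · 16560/19129 = 16560.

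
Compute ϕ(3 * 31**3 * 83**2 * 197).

φ(121291047609) = 121291047609 · (1 − 1/3) · (1 − 1/31) · (1 − 1/83) · (1 − 1/197)
       = 121291047609 · 964320/1520643 = 76917056160.

76917056160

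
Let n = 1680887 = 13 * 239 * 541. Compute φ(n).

φ(13) = 13 − 1 = 12.
φ(239) = 239 − 1 = 238.
φ(541) = 541 − 1 = 540.
φ(1680887) = 12 × 238 × 540 = 1542240.

1542240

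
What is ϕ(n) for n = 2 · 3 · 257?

φ(1542) = 1542 · (1 − 1/2) · (1 − 1/3) · (1 − 1/257)
       = 1542 · 512/1542 = 512.

512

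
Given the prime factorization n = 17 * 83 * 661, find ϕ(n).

865920

φ(932671) = 932671 · (1 − 1/17) · (1 − 1/83) · (1 − 1/661)
       = 932671 · 865920/932671 = 865920.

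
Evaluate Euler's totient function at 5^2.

20

φ(25) = 25 · (1 − 1/5)
       = 25 · 4/5 = 20.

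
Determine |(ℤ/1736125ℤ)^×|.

1209600

Prime factorization: 1736125 = 5^3 × 17 × 19 × 43.
φ(5^3) = 5^2·(5−1) = 25·4 = 100.
φ(17) = 17 − 1 = 16.
φ(19) = 19 − 1 = 18.
φ(43) = 43 − 1 = 42.
φ(1736125) = 100 × 16 × 18 × 42 = 1209600.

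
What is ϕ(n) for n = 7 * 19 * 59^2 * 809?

298617408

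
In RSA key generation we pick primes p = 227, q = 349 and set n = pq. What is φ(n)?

78648

φ(pq) = (p−1)(q−1) = 226 · 348 = 78648.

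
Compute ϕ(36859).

36859 = 29 * 31 * 41.
φ(29) = 29 − 1 = 28.
φ(31) = 31 − 1 = 30.
φ(41) = 41 − 1 = 40.
Multiply: 28 · 30 · 40 = 33600.

33600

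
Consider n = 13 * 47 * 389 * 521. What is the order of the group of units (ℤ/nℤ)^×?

111371520

φ(123830759) = 123830759 · (1 − 1/13) · (1 − 1/47) · (1 − 1/389) · (1 − 1/521)
       = 123830759 · 111371520/123830759 = 111371520.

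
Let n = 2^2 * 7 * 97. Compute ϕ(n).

1152

φ(2716) = 2716 · (1 − 1/2) · (1 − 1/7) · (1 − 1/97)
       = 2716 · 576/1358 = 1152.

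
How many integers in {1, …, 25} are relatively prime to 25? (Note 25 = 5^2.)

20

φ(25) = 25 · (1 − 1/5)
       = 25 · 4/5 = 20.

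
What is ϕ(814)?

360

Factor 814: 814 = 2 · 11 · 37.
φ(814) = 814 · (1 − 1/2) · (1 − 1/11) · (1 − 1/37)
       = 814 · 360/814 = 360.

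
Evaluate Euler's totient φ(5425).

First factor: 5425 = 5^2 × 7 × 31.
φ(5^2) = 5^1·(5−1) = 5·4 = 20.
φ(7) = 7 − 1 = 6.
φ(31) = 31 − 1 = 30.
φ(5425) = 20 × 6 × 30 = 3600.

3600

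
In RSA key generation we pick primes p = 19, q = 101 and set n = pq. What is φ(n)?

For distinct primes, φ(pq) = (p−1)(q−1) = 18 × 100 = 1800.

1800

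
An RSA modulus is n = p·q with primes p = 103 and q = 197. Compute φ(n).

φ(n) = (p − 1)(q − 1) = (103−1)(197−1) = 102·196 = 19992.

19992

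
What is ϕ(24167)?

24167 = 11 × 13^3.
φ(11) = 11 − 1 = 10.
φ(13^3) = 13^3 − 13^2 = 2197 − 169 = 2028.
Since φ is multiplicative, φ(24167) = 10 · 2028 = 20280.

20280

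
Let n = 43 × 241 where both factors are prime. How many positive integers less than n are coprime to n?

10080

φ(10363) = 10363 · (1 − 1/43) · (1 − 1/241)
       = 10363 · 10080/10363 = 10080.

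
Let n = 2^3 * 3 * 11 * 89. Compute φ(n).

7040

φ(2^3) = 2^3 − 2^2 = 8 − 4 = 4.
φ(3) = 3 − 1 = 2.
φ(11) = 11 − 1 = 10.
φ(89) = 89 − 1 = 88.
Since φ is multiplicative, φ(23496) = 4 · 2 · 10 · 88 = 7040.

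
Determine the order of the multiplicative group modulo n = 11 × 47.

460

φ(11) = 11 − 1 = 10.
φ(47) = 47 − 1 = 46.
φ(517) = 10 × 46 = 460.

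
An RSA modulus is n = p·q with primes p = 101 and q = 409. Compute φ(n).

φ(101) = 101 − 1 = 100.
φ(409) = 409 − 1 = 408.
φ(41309) = 100 × 408 = 40800.

40800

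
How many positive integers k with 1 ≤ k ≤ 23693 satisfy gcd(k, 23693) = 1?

21168

Prime factorization: 23693 = 19 · 29 · 43.
φ(23693) = 23693 · (1 − 1/19) · (1 − 1/29) · (1 − 1/43)
       = 23693 · 21168/23693 = 21168.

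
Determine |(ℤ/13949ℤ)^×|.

12096

First factor: 13949 = 13 · 29 · 37.
φ(13949) = 13949 · (1 − 1/13) · (1 − 1/29) · (1 − 1/37)
       = 13949 · 12096/13949 = 12096.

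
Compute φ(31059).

16128

Prime factorization: 31059 = 3^2 · 7 · 17 · 29.
φ(3^2) = 3^2 − 3^1 = 9 − 3 = 6.
φ(7) = 7 − 1 = 6.
φ(17) = 17 − 1 = 16.
φ(29) = 29 − 1 = 28.
φ(31059) = 6 × 6 × 16 × 28 = 16128.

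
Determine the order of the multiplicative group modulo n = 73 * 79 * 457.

φ(2635519) = 2635519 · (1 − 1/73) · (1 − 1/79) · (1 − 1/457)
       = 2635519 · 2560896/2635519 = 2560896.

2560896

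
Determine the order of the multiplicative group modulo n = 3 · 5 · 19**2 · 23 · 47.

φ(5853615) = 5853615 · (1 − 1/3) · (1 − 1/5) · (1 − 1/19) · (1 − 1/23) · (1 − 1/47)
       = 5853615 · 145728/308085 = 2768832.

2768832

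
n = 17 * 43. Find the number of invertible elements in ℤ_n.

672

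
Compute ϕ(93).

Prime factorization: 93 = 3 * 31.
φ(3) = 3 − 1 = 2.
φ(31) = 31 − 1 = 30.
Multiply: 2 · 30 = 60.

60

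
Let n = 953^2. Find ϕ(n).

φ(908209) = 908209 · (1 − 1/953)
       = 908209 · 952/953 = 907256.

907256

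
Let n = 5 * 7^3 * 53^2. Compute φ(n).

3241056

φ(5) = 5 − 1 = 4.
φ(7^3) = 7^3 − 7^2 = 343 − 49 = 294.
φ(53^2) = 53^2 − 53^1 = 2809 − 53 = 2756.
Since φ is multiplicative, φ(4817435) = 4 · 294 · 2756 = 3241056.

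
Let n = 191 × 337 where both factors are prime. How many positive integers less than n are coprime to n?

63840

φ(pq) = (p−1)(q−1) = 190 · 336 = 63840.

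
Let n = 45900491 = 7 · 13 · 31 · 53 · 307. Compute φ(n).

φ(45900491) = 45900491 · (1 − 1/7) · (1 − 1/13) · (1 − 1/31) · (1 − 1/53) · (1 − 1/307)
       = 45900491 · 34369920/45900491 = 34369920.

34369920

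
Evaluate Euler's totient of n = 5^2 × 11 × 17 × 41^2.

φ(5^2) = 5^2 − 5^1 = 25 − 5 = 20.
φ(11) = 11 − 1 = 10.
φ(17) = 17 − 1 = 16.
φ(41^2) = 41^2 − 41^1 = 1681 − 41 = 1640.
Since φ is multiplicative, φ(7858675) = 20 · 10 · 16 · 1640 = 5248000.

5248000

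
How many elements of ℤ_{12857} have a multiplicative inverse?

Prime factorization: 12857 = 13 × 23 × 43.
φ(13) = 13 − 1 = 12.
φ(23) = 23 − 1 = 22.
φ(43) = 43 − 1 = 42.
Since φ is multiplicative, φ(12857) = 12 · 22 · 42 = 11088.

11088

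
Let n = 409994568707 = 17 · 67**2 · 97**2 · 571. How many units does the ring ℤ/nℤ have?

375540295680

φ(17) = 17 − 1 = 16.
φ(67^2) = 67^2 − 67^1 = 4489 − 67 = 4422.
φ(97^2) = 97^2 − 97^1 = 9409 − 97 = 9312.
φ(571) = 571 − 1 = 570.
φ(409994568707) = 16 × 4422 × 9312 × 570 = 375540295680.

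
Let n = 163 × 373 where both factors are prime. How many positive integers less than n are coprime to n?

60264

φ(60799) = 60799 · (1 − 1/163) · (1 − 1/373)
       = 60799 · 60264/60799 = 60264.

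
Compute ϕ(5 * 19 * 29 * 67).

φ(5) = 5 − 1 = 4.
φ(19) = 19 − 1 = 18.
φ(29) = 29 − 1 = 28.
φ(67) = 67 − 1 = 66.
Since φ is multiplicative, φ(184585) = 4 · 18 · 28 · 66 = 133056.

133056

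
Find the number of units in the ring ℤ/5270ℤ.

5270 = 2 · 5 · 17 · 31.
φ(2) = 2 − 1 = 1.
φ(5) = 5 − 1 = 4.
φ(17) = 17 − 1 = 16.
φ(31) = 31 − 1 = 30.
Since φ is multiplicative, φ(5270) = 1 · 4 · 16 · 30 = 1920.

1920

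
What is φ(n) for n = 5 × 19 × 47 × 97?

317952

φ(5) = 5 − 1 = 4.
φ(19) = 19 − 1 = 18.
φ(47) = 47 − 1 = 46.
φ(97) = 97 − 1 = 96.
φ(433105) = 4 × 18 × 46 × 96 = 317952.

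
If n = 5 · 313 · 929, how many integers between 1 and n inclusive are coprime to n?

1158144

φ(5) = 5 − 1 = 4.
φ(313) = 313 − 1 = 312.
φ(929) = 929 − 1 = 928.
φ(1453885) = 4 × 312 × 928 = 1158144.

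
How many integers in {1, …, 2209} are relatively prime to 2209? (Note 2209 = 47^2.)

2162

φ(2209) = 2209 · (1 − 1/47)
       = 2209 · 46/47 = 2162.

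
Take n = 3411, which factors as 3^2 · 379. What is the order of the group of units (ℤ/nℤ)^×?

2268

φ(3411) = 3411 · (1 − 1/3) · (1 − 1/379)
       = 3411 · 756/1137 = 2268.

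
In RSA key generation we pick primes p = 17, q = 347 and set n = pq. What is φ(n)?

φ(17) = 17 − 1 = 16.
φ(347) = 347 − 1 = 346.
Multiply: 16 · 346 = 5536.

5536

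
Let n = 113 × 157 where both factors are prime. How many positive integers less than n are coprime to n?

φ(113) = 113 − 1 = 112.
φ(157) = 157 − 1 = 156.
Multiply: 112 · 156 = 17472.

17472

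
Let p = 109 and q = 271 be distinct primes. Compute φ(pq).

φ(pq) = (p−1)(q−1) = 108 · 270 = 29160.

29160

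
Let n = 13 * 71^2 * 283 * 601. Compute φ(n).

φ(13) = 13 − 1 = 12.
φ(71^2) = 71^2 − 71^1 = 5041 − 71 = 4970.
φ(283) = 283 − 1 = 282.
φ(601) = 601 − 1 = 600.
φ(11146049239) = 12 × 4970 × 282 × 600 = 10091088000.

10091088000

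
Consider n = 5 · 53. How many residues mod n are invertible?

φ(265) = 265 · (1 − 1/5) · (1 − 1/53)
       = 265 · 208/265 = 208.

208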